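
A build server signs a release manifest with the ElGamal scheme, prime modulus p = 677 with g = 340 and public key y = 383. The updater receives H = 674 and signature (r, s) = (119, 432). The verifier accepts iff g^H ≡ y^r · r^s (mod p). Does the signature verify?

Left side g^H mod p:
340^2 = 115600 ≡ 510
340^4 ≡ 510^2 = 260100 ≡ 132
340^8 ≡ 132^2 = 17424 ≡ 499
340^16 ≡ 499^2 = 249001 ≡ 542
340^32 ≡ 542^2 = 293764 ≡ 623
340^64 ≡ 623^2 = 388129 ≡ 208
340^128 ≡ 208^2 = 43264 ≡ 613
340^256 ≡ 613^2 = 375769 ≡ 34
340^512 ≡ 34^2 = 1156 ≡ 479
674 = 512 + 128 + 32 + 2, so 340^674 ≡ 479·613·623·510 ≡ 527 (mod 677)
Right side y^r · r^s mod p:
383^2 = 146689 ≡ 457
383^4 ≡ 457^2 = 208849 ≡ 333
383^8 ≡ 333^2 = 110889 ≡ 538
383^16 ≡ 538^2 = 289444 ≡ 365
383^32 ≡ 365^2 = 133225 ≡ 533
383^64 ≡ 533^2 = 284089 ≡ 426
119 = 64 + 32 + 16 + 4 + 2 + 1, so 383^119 ≡ 426·533·365·333·457·383 ≡ 457 (mod 677)
119^2 = 14161 ≡ 621
119^4 ≡ 621^2 = 385641 ≡ 428
119^8 ≡ 428^2 = 183184 ≡ 394
119^16 ≡ 394^2 = 155236 ≡ 203
119^32 ≡ 203^2 = 41209 ≡ 589
119^64 ≡ 589^2 = 346921 ≡ 297
119^128 ≡ 297^2 = 88209 ≡ 199
119^256 ≡ 199^2 = 39601 ≡ 335
432 = 256 + 128 + 32 + 16, so 119^432 ≡ 335·199·589·203 ≡ 370 (mod 677)
457·370 = 169090 ≡ 517 (mod 677)
527 ≠ 517, so verification fails.

does not verify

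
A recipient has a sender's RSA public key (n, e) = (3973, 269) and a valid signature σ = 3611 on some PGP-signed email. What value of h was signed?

2744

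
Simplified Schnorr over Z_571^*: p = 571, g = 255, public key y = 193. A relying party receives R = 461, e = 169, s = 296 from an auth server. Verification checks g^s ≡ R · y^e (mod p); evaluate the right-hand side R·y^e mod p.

193^2 = 37249 ≡ 134
193^4 ≡ 134^2 = 17956 ≡ 255
193^8 ≡ 255^2 = 65025 ≡ 502
193^16 ≡ 502^2 = 252004 ≡ 193
193^32 ≡ 193^2 = 37249 ≡ 134
193^64 ≡ 134^2 = 17956 ≡ 255
193^128 ≡ 255^2 = 65025 ≡ 502
169 = 128 + 32 + 8 + 1, so 193^169 ≡ 502·134·502·193 ≡ 255 (mod 571)
R · y^e ≡ 461·255 = 117555 ≡ 500 (mod 571)

500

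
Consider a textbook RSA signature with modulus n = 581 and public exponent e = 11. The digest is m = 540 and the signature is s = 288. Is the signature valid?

valid

s^11 mod 581 = 540
540 = m, so the signature checks out.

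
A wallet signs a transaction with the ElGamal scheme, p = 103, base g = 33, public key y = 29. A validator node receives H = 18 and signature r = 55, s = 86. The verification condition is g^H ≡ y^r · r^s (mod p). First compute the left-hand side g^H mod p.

76

33^2 = 1089 ≡ 59
33^4 ≡ 59^2 = 3481 ≡ 82
33^8 ≡ 82^2 = 6724 ≡ 29
33^16 ≡ 29^2 = 841 ≡ 17
18 = 16 + 2, so 33^18 ≡ 17·59 ≡ 76 (mod 103)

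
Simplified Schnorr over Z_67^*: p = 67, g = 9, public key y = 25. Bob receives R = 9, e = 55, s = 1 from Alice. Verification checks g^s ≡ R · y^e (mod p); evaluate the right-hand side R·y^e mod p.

25^2 = 625 ≡ 22
25^4 ≡ 22^2 = 484 ≡ 15
25^8 ≡ 15^2 = 225 ≡ 24
25^16 ≡ 24^2 = 576 ≡ 40
25^32 ≡ 40^2 = 1600 ≡ 59
55 = 32 + 16 + 4 + 2 + 1, so 25^55 ≡ 59·40·15·22·25 ≡ 1 (mod 67)
R · y^e ≡ 9·1 = 9 ≡ 9 (mod 67)

9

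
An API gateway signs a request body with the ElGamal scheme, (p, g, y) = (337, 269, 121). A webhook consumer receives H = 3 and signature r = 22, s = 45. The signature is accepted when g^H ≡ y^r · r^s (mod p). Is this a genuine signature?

Left side g^H mod p:
Squares mod 337: 269^1≡269, 269^2≡243
3 = 2 + 1, so 269^3 ≡ 243·269 ≡ 326 (mod 337)
Right side y^r · r^s mod p:
Squares mod 337: 121^1≡121, 121^2≡150, 121^4≡258, 121^8≡175, 121^16≡295
22 = 16 + 4 + 2, so 121^22 ≡ 295·258·150 ≡ 288 (mod 337)
Squares mod 337: 22^1≡22, 22^2≡147, 22^4≡41, 22^8≡333, 22^16≡16, 22^32≡256
45 = 32 + 8 + 4 + 1, so 22^45 ≡ 256·333·41·22 ≡ 69 (mod 337)
288·69 = 19872 ≡ 326 (mod 337)
326 ≡ 326 (mod 337), so the signature is genuine.

genuine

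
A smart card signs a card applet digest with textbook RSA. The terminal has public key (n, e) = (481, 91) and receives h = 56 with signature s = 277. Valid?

yes

Squares mod 481: s^1≡277, s^2≡250, s^4≡451, s^8≡419, s^16≡477, s^32≡16, s^64≡256
91 = 64 + 16 + 8 + 2 + 1, so s^91 ≡ 256·477·419·250·277 ≡ 56 (mod 481)
56 = h, so the signature checks out.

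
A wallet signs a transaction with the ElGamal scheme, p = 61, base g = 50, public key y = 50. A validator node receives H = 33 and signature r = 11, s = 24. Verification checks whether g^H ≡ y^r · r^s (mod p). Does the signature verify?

does not verify

Left side g^H mod p:
Squares mod 61: 50^1≡50, 50^2≡60, 50^4≡1, 50^8≡1, 50^16≡1, 50^32≡1
33 = 32 + 1, so 50^33 ≡ 1·50 ≡ 50 (mod 61)
Right side y^r · r^s mod p:
Squares mod 61: 50^1≡50, 50^2≡60, 50^4≡1, 50^8≡1
11 = 8 + 2 + 1, so 50^11 ≡ 1·60·50 ≡ 11 (mod 61)
Squares mod 61: 11^1≡11, 11^2≡60, 11^4≡1, 11^8≡1, 11^16≡1
24 = 16 + 8, so 11^24 ≡ 1·1 ≡ 1 (mod 61)
11·1 = 11 ≡ 11 (mod 61)
50 ≠ 11, so verification fails.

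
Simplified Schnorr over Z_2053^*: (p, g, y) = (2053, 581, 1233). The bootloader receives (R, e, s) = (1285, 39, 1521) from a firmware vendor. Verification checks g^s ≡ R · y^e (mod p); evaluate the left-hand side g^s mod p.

1983

581^2 = 337561 ≡ 869
581^4 ≡ 869^2 = 755161 ≡ 1710
581^8 ≡ 1710^2 = 2924100 ≡ 628
581^16 ≡ 628^2 = 394384 ≡ 208
581^32 ≡ 208^2 = 43264 ≡ 151
581^64 ≡ 151^2 = 22801 ≡ 218
581^128 ≡ 218^2 = 47524 ≡ 305
581^256 ≡ 305^2 = 93025 ≡ 640
581^512 ≡ 640^2 = 409600 ≡ 1053
581^1024 ≡ 1053^2 = 1108809 ≡ 189
1521 = 1024 + 256 + 128 + 64 + 32 + 16 + 1, so 581^1521 ≡ 189·640·305·218·151·208·581 ≡ 1983 (mod 2053)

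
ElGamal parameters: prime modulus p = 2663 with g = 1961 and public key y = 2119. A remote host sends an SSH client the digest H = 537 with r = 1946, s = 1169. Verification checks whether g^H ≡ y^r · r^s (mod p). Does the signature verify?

Left side g^H mod p:
1961^537 mod 2663 = 2629
Right side y^r · r^s mod p:
2119^1946 mod 2663 = 174
1946^1169 mod 2663 = 167
174·167 = 29058 ≡ 2428 (mod 2663)
2629 ≠ 2428, so verification fails.

does not verify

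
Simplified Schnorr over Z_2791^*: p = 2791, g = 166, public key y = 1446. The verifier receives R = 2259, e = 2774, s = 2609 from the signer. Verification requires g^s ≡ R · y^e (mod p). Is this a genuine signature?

g^s mod p:
166^2 = 27556 ≡ 2437
166^4 ≡ 2437^2 = 5938969 ≡ 2512
166^8 ≡ 2512^2 = 6310144 ≡ 2484
166^16 ≡ 2484^2 = 6170256 ≡ 2146
166^32 ≡ 2146^2 = 4605316 ≡ 166
166^64 ≡ 166^2 = 27556 ≡ 2437
166^128 ≡ 2437^2 = 5938969 ≡ 2512
166^256 ≡ 2512^2 = 6310144 ≡ 2484
166^512 ≡ 2484^2 = 6170256 ≡ 2146
166^1024 ≡ 2146^2 = 4605316 ≡ 166
166^2048 ≡ 166^2 = 27556 ≡ 2437
2609 = 2048 + 512 + 32 + 16 + 1, so 166^2609 ≡ 2437·2146·166·2146·166 ≡ 1133 (mod 2791)
R · y^e mod p:
1446^2 = 2090916 ≡ 457
1446^4 ≡ 457^2 = 208849 ≡ 2315
1446^8 ≡ 2315^2 = 5359225 ≡ 505
1446^16 ≡ 505^2 = 255025 ≡ 1044
1446^32 ≡ 1044^2 = 1089936 ≡ 1446
1446^64 ≡ 1446^2 = 2090916 ≡ 457
1446^128 ≡ 457^2 = 208849 ≡ 2315
1446^256 ≡ 2315^2 = 5359225 ≡ 505
1446^512 ≡ 505^2 = 255025 ≡ 1044
1446^1024 ≡ 1044^2 = 1089936 ≡ 1446
1446^2048 ≡ 1446^2 = 2090916 ≡ 457
2774 = 2048 + 512 + 128 + 64 + 16 + 4 + 2, so 1446^2774 ≡ 457·1044·2315·457·1044·2315·457 ≡ 2259 (mod 2791)
2259·2259 = 5103081 ≡ 1133 (mod 2791)
1133 ≡ 1133 (mod 2791); signature holds.

genuine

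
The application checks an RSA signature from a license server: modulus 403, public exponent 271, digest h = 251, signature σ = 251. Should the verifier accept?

σ^2 ≡ 251^2 = 63001 ≡ 133
σ^4 ≡ 133^2 = 17689 ≡ 360
σ^8 ≡ 360^2 = 129600 ≡ 237
σ^16 ≡ 237^2 = 56169 ≡ 152
σ^32 ≡ 152^2 = 23104 ≡ 133
σ^64 ≡ 133^2 = 17689 ≡ 360
σ^128 ≡ 360^2 = 129600 ≡ 237
σ^256 ≡ 237^2 = 56169 ≡ 152
271 = 256 + 8 + 4 + 2 + 1, so σ^271 ≡ 152·237·360·133·251 ≡ 251 (mod 403)
σ^271 mod 403 = 251 matches h.

accept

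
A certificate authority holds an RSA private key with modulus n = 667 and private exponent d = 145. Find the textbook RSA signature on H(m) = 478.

Squares mod 667: (H(m))^1≡478, (H(m))^2≡370, (H(m))^4≡165, (H(m))^8≡545, (H(m))^16≡210, (H(m))^32≡78, (H(m))^64≡81, (H(m))^128≡558
145 = 128 + 16 + 1, so (H(m))^145 ≡ 558·210·478 ≡ 48 (mod 667)

48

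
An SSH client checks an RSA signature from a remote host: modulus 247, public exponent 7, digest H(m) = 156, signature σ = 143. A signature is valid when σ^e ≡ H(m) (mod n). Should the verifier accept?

reject

Squares mod 247: σ^1≡143, σ^2≡195, σ^4≡234
7 = 4 + 2 + 1, so σ^7 ≡ 234·195·143 ≡ 91 (mod 247)
σ^7 mod 247 = 91, but H(m) = 156.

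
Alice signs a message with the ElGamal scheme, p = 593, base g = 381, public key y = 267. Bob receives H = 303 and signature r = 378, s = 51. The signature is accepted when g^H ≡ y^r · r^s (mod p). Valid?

Left side g^H mod p:
Squares mod 593: 381^1≡381, 381^2≡469, 381^4≡551, 381^8≡578, 381^16≡225, 381^32≡220, 381^64≡367, 381^128≡78, 381^256≡154
303 = 256 + 32 + 8 + 4 + 2 + 1, so 381^303 ≡ 154·220·578·551·469·381 ≡ 70 (mod 593)
Right side y^r · r^s mod p:
Squares mod 593: 267^1≡267, 267^2≡129, 267^4≡37, 267^8≡183, 267^16≡281, 267^32≡92, 267^64≡162, 267^128≡152, 267^256≡570
378 = 256 + 64 + 32 + 16 + 8 + 2, so 267^378 ≡ 570·162·92·281·183·129 ≡ 452 (mod 593)
Squares mod 593: 378^1≡378, 378^2≡564, 378^4≡248, 378^8≡425, 378^16≡353, 378^32≡79
51 = 32 + 16 + 2 + 1, so 378^51 ≡ 79·353·564·378 ≡ 136 (mod 593)
452·136 = 61472 ≡ 393 (mod 593)
70 ≠ 393, so verification fails.

no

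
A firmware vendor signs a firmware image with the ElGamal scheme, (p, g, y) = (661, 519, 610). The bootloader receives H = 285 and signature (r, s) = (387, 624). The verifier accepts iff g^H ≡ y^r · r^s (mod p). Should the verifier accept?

Left side g^H mod p:
519^285 mod 661 = 593
Right side y^r · r^s mod p:
610^387 mod 661 = 169
387^624 mod 661 = 70
169·70 = 11830 ≡ 593 (mod 661)
593 ≡ 593 (mod 661), so the signature is genuine.

accept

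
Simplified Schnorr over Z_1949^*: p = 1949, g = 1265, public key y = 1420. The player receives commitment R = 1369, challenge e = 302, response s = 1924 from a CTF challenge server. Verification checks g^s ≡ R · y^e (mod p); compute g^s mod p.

576

1265^2 = 1600225 ≡ 96
1265^4 ≡ 96^2 = 9216 ≡ 1420
1265^8 ≡ 1420^2 = 2016400 ≡ 1134
1265^16 ≡ 1134^2 = 1285956 ≡ 1565
1265^32 ≡ 1565^2 = 2449225 ≡ 1281
1265^64 ≡ 1281^2 = 1640961 ≡ 1852
1265^128 ≡ 1852^2 = 3429904 ≡ 1613
1265^256 ≡ 1613^2 = 2601769 ≡ 1803
1265^512 ≡ 1803^2 = 3250809 ≡ 1826
1265^1024 ≡ 1826^2 = 3334276 ≡ 1486
1924 = 1024 + 512 + 256 + 128 + 4, so 1265^1924 ≡ 1486·1826·1803·1613·1420 ≡ 576 (mod 1949)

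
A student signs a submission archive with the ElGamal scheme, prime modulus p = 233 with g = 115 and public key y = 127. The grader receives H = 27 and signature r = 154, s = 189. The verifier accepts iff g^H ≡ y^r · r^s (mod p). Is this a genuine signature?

forged

Left side g^H mod p:
115^2 = 13225 ≡ 177
115^4 ≡ 177^2 = 31329 ≡ 107
115^8 ≡ 107^2 = 11449 ≡ 32
115^16 ≡ 32^2 = 1024 ≡ 92
27 = 16 + 8 + 2 + 1, so 115^27 ≡ 92·32·177·115 ≡ 83 (mod 233)
Right side y^r · r^s mod p:
127^2 = 16129 ≡ 52
127^4 ≡ 52^2 = 2704 ≡ 141
127^8 ≡ 141^2 = 19881 ≡ 76
127^16 ≡ 76^2 = 5776 ≡ 184
127^32 ≡ 184^2 = 33856 ≡ 71
127^64 ≡ 71^2 = 5041 ≡ 148
127^128 ≡ 148^2 = 21904 ≡ 2
154 = 128 + 16 + 8 + 2, so 127^154 ≡ 2·184·76·52 ≡ 183 (mod 233)
154^2 = 23716 ≡ 183
154^4 ≡ 183^2 = 33489 ≡ 170
154^8 ≡ 170^2 = 28900 ≡ 8
154^16 ≡ 8^2 = 64
154^32 ≡ 64^2 = 4096 ≡ 135
154^64 ≡ 135^2 = 18225 ≡ 51
154^128 ≡ 51^2 = 2601 ≡ 38
189 = 128 + 32 + 16 + 8 + 4 + 1, so 154^189 ≡ 38·135·64·8·170·154 ≡ 78 (mod 233)
183·78 = 14274 ≡ 61 (mod 233)
83 ≠ 61, so verification fails.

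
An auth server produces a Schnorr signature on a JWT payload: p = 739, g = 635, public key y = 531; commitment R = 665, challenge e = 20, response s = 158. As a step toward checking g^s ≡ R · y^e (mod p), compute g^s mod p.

223

Squares mod 739: 635^1≡635, 635^2≡470, 635^4≡678, 635^8≡26, 635^16≡676, 635^32≡274, 635^64≡437, 635^128≡307
158 = 128 + 16 + 8 + 4 + 2, so 635^158 ≡ 307·676·26·678·470 ≡ 223 (mod 739)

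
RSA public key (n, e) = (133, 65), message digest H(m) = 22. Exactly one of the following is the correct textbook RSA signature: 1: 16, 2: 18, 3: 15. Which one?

3

Candidate 1: Squares mod 133: 16^1≡16, 16^2≡123, 16^4≡100, 16^8≡25, 16^16≡93, 16^32≡4, 16^64≡16; 65 = 64 + 1, so 16^65 ≡ 16·16 ≡ 123 (mod 133)
Candidate 2: Squares mod 133: 18^1≡18, 18^2≡58, 18^4≡39, 18^8≡58, 18^16≡39, 18^32≡58, 18^64≡39; 65 = 64 + 1, so 18^65 ≡ 39·18 ≡ 37 (mod 133)
Candidate 3: Squares mod 133: 15^1≡15, 15^2≡92, 15^4≡85, 15^8≡43, 15^16≡120, 15^32≡36, 15^64≡99; 65 = 64 + 1, so 15^65 ≡ 99·15 ≡ 22 (mod 133)
  → matches H(m) = 22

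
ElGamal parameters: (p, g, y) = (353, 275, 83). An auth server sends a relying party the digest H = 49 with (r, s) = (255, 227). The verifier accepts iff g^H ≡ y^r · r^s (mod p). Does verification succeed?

fails

Left side g^H mod p:
Squares mod 353: 275^1≡275, 275^2≡83, 275^4≡182, 275^8≡295, 275^16≡187, 275^32≡22
49 = 32 + 16 + 1, so 275^49 ≡ 22·187·275 ≡ 338 (mod 353)
Right side y^r · r^s mod p:
Squares mod 353: 83^1≡83, 83^2≡182, 83^4≡295, 83^8≡187, 83^16≡22, 83^32≡131, 83^64≡217, 83^128≡140
255 = 128 + 64 + 32 + 16 + 8 + 4 + 2 + 1, so 83^255 ≡ 140·217·131·22·187·295·182·83 ≡ 32 (mod 353)
Squares mod 353: 255^1≡255, 255^2≡73, 255^4≡34, 255^8≡97, 255^16≡231, 255^32≡58, 255^64≡187, 255^128≡22
227 = 128 + 64 + 32 + 2 + 1, so 255^227 ≡ 22·187·58·73·255 ≡ 92 (mod 353)
32·92 = 2944 ≡ 120 (mod 353)
338 ≠ 120, so verification fails.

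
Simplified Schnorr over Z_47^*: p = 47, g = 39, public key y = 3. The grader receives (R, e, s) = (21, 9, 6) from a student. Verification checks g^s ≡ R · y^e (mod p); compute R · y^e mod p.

25

3^2 = 9
3^4 ≡ 9^2 = 81 ≡ 34
3^8 ≡ 34^2 = 1156 ≡ 28
9 = 8 + 1, so 3^9 ≡ 28·3 ≡ 37 (mod 47)
R · y^e ≡ 21·37 = 777 ≡ 25 (mod 47)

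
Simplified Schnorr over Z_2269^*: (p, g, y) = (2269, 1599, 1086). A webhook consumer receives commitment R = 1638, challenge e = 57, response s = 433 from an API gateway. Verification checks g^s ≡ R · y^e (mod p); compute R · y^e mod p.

Squares mod 2269: 1086^1≡1086, 1086^2≡1785, 1086^4≡549, 1086^8≡1893, 1086^16≡698, 1086^32≡1638
57 = 32 + 16 + 8 + 1, so 1086^57 ≡ 1638·698·1893·1086 ≡ 1522 (mod 2269)
R · y^e ≡ 1638·1522 = 2493036 ≡ 1674 (mod 2269)

1674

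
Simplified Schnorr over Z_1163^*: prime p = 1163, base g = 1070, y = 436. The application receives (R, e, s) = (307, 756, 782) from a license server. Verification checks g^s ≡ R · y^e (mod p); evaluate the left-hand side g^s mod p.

822

1070^2 = 1144900 ≡ 508
1070^4 ≡ 508^2 = 258064 ≡ 1041
1070^8 ≡ 1041^2 = 1083681 ≡ 928
1070^16 ≡ 928^2 = 861184 ≡ 564
1070^32 ≡ 564^2 = 318096 ≡ 597
1070^64 ≡ 597^2 = 356409 ≡ 531
1070^128 ≡ 531^2 = 281961 ≡ 515
1070^256 ≡ 515^2 = 265225 ≡ 61
1070^512 ≡ 61^2 = 3721 ≡ 232
782 = 512 + 256 + 8 + 4 + 2, so 1070^782 ≡ 232·61·928·1041·508 ≡ 822 (mod 1163)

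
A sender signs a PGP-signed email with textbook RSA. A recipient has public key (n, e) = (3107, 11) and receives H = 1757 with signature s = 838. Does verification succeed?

s^2 ≡ 838^2 = 702244 ≡ 62
s^4 ≡ 62^2 = 3844 ≡ 737
s^8 ≡ 737^2 = 543169 ≡ 2551
11 = 8 + 2 + 1, so s^11 ≡ 2551·62·838 ≡ 1350 (mod 3107)
1350 ≠ 1757, so verification fails.

fails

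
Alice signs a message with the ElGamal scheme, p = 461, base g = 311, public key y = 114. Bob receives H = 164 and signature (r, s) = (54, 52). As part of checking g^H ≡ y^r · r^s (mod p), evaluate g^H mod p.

215

311^2 = 96721 ≡ 372
311^4 ≡ 372^2 = 138384 ≡ 84
311^8 ≡ 84^2 = 7056 ≡ 141
311^16 ≡ 141^2 = 19881 ≡ 58
311^32 ≡ 58^2 = 3364 ≡ 137
311^64 ≡ 137^2 = 18769 ≡ 329
311^128 ≡ 329^2 = 108241 ≡ 367
164 = 128 + 32 + 4, so 311^164 ≡ 367·137·84 ≡ 215 (mod 461)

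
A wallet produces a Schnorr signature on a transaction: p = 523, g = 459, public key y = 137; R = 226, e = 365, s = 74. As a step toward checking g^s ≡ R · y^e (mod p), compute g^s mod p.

375

Squares mod 523: 459^1≡459, 459^2≡435, 459^4≡422, 459^8≡264, 459^16≡137, 459^32≡464, 459^64≡343
74 = 64 + 8 + 2, so 459^74 ≡ 343·264·435 ≡ 375 (mod 523)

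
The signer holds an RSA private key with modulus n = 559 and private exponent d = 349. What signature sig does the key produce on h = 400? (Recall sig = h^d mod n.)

361

h^349 mod 559 = 361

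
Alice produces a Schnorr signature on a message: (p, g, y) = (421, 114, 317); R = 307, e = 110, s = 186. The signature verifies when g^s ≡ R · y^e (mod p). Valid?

yes

g^s mod p:
Squares mod 421: 114^1≡114, 114^2≡366, 114^4≡78, 114^8≡190, 114^16≡315, 114^32≡290, 114^64≡321, 114^128≡317
186 = 128 + 32 + 16 + 8 + 2, so 114^186 ≡ 317·290·315·190·366 ≡ 291 (mod 421)
R · y^e mod p:
Squares mod 421: 317^1≡317, 317^2≡291, 317^4≡60, 317^8≡232, 317^16≡357, 317^32≡307, 317^64≡366
110 = 64 + 32 + 8 + 4 + 2, so 317^110 ≡ 366·307·232·60·291 ≡ 75 (mod 421)
307·75 = 23025 ≡ 291 (mod 421)
291 ≡ 291 (mod 421); signature holds.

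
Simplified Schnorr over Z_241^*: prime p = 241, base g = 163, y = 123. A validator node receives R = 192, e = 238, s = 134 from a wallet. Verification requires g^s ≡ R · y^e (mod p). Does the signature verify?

verifies

g^s mod p:
Squares mod 241: 163^1≡163, 163^2≡59, 163^4≡107, 163^8≡122, 163^16≡183, 163^32≡231, 163^64≡100, 163^128≡119
134 = 128 + 4 + 2, so 163^134 ≡ 119·107·59 ≡ 50 (mod 241)
R · y^e mod p:
Squares mod 241: 123^1≡123, 123^2≡187, 123^4≡24, 123^8≡94, 123^16≡160, 123^32≡54, 123^64≡24, 123^128≡94
238 = 128 + 64 + 32 + 8 + 4 + 2, so 123^238 ≡ 94·24·54·94·24·187 ≡ 58 (mod 241)
192·58 = 11136 ≡ 50 (mod 241)
50 ≡ 50 (mod 241); signature holds.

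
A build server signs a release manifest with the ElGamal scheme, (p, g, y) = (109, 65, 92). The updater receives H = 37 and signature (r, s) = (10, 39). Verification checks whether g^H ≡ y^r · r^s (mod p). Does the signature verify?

Left side g^H mod p:
65^2 = 4225 ≡ 83
65^4 ≡ 83^2 = 6889 ≡ 22
65^8 ≡ 22^2 = 484 ≡ 48
65^16 ≡ 48^2 = 2304 ≡ 15
65^32 ≡ 15^2 = 225 ≡ 7
37 = 32 + 4 + 1, so 65^37 ≡ 7·22·65 ≡ 91 (mod 109)
Right side y^r · r^s mod p:
92^2 = 8464 ≡ 71
92^4 ≡ 71^2 = 5041 ≡ 27
92^8 ≡ 27^2 = 729 ≡ 75
10 = 8 + 2, so 92^10 ≡ 75·71 ≡ 93 (mod 109)
10^2 = 100
10^4 ≡ 100^2 = 10000 ≡ 81
10^8 ≡ 81^2 = 6561 ≡ 21
10^16 ≡ 21^2 = 441 ≡ 5
10^32 ≡ 5^2 = 25
39 = 32 + 4 + 2 + 1, so 10^39 ≡ 25·81·100·10 ≡ 107 (mod 109)
93·107 = 9951 ≡ 32 (mod 109)
91 ≠ 32, so verification fails.

does not verify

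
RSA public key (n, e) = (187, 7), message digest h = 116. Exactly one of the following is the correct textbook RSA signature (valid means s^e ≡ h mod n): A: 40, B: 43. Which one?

Candidate A: 40^2 = 1600 ≡ 104; 40^4 ≡ 104^2 = 10816 ≡ 157; 7 = 4 + 2 + 1, so 40^7 ≡ 157·104·40 ≡ 116 (mod 187)
  → matches h = 116
Candidate B: 43^2 = 1849 ≡ 166; 43^4 ≡ 166^2 = 27556 ≡ 67; 7 = 4 + 2 + 1, so 43^7 ≡ 67·166·43 ≡ 87 (mod 187)

A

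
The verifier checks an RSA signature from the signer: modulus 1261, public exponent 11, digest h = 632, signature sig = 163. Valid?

Squares mod 1261: sig^1≡163, sig^2≡88, sig^4≡178, sig^8≡159
11 = 8 + 2 + 1, so sig^11 ≡ 159·88·163 ≡ 808 (mod 1261)
The recovered value 808 does not match the digest 632.

no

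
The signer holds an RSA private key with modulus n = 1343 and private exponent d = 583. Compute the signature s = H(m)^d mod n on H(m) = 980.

105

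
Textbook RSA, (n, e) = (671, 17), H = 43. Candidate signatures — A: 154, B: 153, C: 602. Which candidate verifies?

Candidate A: Squares mod 671: 154^1≡154, 154^2≡231, 154^4≡352, 154^8≡440, 154^16≡352; 17 = 16 + 1, so 154^17 ≡ 352·154 ≡ 528 (mod 671)
Candidate B: Squares mod 671: 153^1≡153, 153^2≡595, 153^4≡408, 153^8≡56, 153^16≡452; 17 = 16 + 1, so 153^17 ≡ 452·153 ≡ 43 (mod 671)
  → matches H = 43
Candidate C: Squares mod 671: 602^1≡602, 602^2≡64, 602^4≡70, 602^8≡203, 602^16≡278; 17 = 16 + 1, so 602^17 ≡ 278·602 ≡ 277 (mod 671)

B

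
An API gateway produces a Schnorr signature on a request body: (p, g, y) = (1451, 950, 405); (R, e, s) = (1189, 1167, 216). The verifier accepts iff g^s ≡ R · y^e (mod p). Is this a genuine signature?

genuine

g^s mod p:
950^216 mod 1451 = 562
R · y^e mod p:
405^1167 mod 1451 = 164
1189·164 = 194996 ≡ 562 (mod 1451)
562 ≡ 562 (mod 1451); signature holds.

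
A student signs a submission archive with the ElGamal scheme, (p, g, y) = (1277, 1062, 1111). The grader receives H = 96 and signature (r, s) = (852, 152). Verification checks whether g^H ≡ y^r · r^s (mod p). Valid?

yes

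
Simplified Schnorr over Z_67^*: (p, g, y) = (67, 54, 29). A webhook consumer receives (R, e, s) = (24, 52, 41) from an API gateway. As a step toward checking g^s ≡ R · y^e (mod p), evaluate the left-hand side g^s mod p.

26

54^2 = 2916 ≡ 35
54^4 ≡ 35^2 = 1225 ≡ 19
54^8 ≡ 19^2 = 361 ≡ 26
54^16 ≡ 26^2 = 676 ≡ 6
54^32 ≡ 6^2 = 36
41 = 32 + 8 + 1, so 54^41 ≡ 36·26·54 ≡ 26 (mod 67)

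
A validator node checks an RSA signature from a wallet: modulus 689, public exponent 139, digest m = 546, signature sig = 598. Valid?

sig^2 ≡ 598^2 = 357604 ≡ 13
sig^4 ≡ 13^2 = 169
sig^8 ≡ 169^2 = 28561 ≡ 312
sig^16 ≡ 312^2 = 97344 ≡ 195
sig^32 ≡ 195^2 = 38025 ≡ 130
sig^64 ≡ 130^2 = 16900 ≡ 364
sig^128 ≡ 364^2 = 132496 ≡ 208
139 = 128 + 8 + 2 + 1, so sig^139 ≡ 208·312·13·598 ≡ 546 (mod 689)
546 = m, so the signature checks out.

yes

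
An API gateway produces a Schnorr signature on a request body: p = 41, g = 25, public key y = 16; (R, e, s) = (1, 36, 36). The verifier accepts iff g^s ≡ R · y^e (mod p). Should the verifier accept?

accept

g^s mod p:
25^2 = 625 ≡ 10
25^4 ≡ 10^2 = 100 ≡ 18
25^8 ≡ 18^2 = 324 ≡ 37
25^16 ≡ 37^2 = 1369 ≡ 16
25^32 ≡ 16^2 = 256 ≡ 10
36 = 32 + 4, so 25^36 ≡ 10·18 ≡ 16 (mod 41)
R · y^e mod p:
16^2 = 256 ≡ 10
16^4 ≡ 10^2 = 100 ≡ 18
16^8 ≡ 18^2 = 324 ≡ 37
16^16 ≡ 37^2 = 1369 ≡ 16
16^32 ≡ 16^2 = 256 ≡ 10
36 = 32 + 4, so 16^36 ≡ 10·18 ≡ 16 (mod 41)
1·16 = 16 ≡ 16 (mod 41)
16 ≡ 16 (mod 41); signature holds.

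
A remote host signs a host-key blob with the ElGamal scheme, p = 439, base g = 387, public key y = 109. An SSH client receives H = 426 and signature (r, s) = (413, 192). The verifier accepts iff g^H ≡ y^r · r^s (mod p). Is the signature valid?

Left side g^H mod p:
387^2 = 149769 ≡ 70
387^4 ≡ 70^2 = 4900 ≡ 71
387^8 ≡ 71^2 = 5041 ≡ 212
387^16 ≡ 212^2 = 44944 ≡ 166
387^32 ≡ 166^2 = 27556 ≡ 338
387^64 ≡ 338^2 = 114244 ≡ 104
387^128 ≡ 104^2 = 10816 ≡ 280
387^256 ≡ 280^2 = 78400 ≡ 258
426 = 256 + 128 + 32 + 8 + 2, so 387^426 ≡ 258·280·338·212·70 ≡ 331 (mod 439)
Right side y^r · r^s mod p:
109^2 = 11881 ≡ 28
109^4 ≡ 28^2 = 784 ≡ 345
109^8 ≡ 345^2 = 119025 ≡ 56
109^16 ≡ 56^2 = 3136 ≡ 63
109^32 ≡ 63^2 = 3969 ≡ 18
109^64 ≡ 18^2 = 324
109^128 ≡ 324^2 = 104976 ≡ 55
109^256 ≡ 55^2 = 3025 ≡ 391
413 = 256 + 128 + 16 + 8 + 4 + 1, so 109^413 ≡ 391·55·63·56·345·109 ≡ 256 (mod 439)
413^2 = 170569 ≡ 237
413^4 ≡ 237^2 = 56169 ≡ 416
413^8 ≡ 416^2 = 173056 ≡ 90
413^16 ≡ 90^2 = 8100 ≡ 198
413^32 ≡ 198^2 = 39204 ≡ 133
413^64 ≡ 133^2 = 17689 ≡ 129
413^128 ≡ 129^2 = 16641 ≡ 398
192 = 128 + 64, so 413^192 ≡ 398·129 ≡ 418 (mod 439)
256·418 = 107008 ≡ 331 (mod 439)
331 ≡ 331 (mod 439), so the signature is genuine.

valid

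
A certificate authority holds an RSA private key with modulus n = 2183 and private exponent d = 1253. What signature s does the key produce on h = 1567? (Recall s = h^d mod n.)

h^2 ≡ 1567^2 = 2455489 ≡ 1797
h^4 ≡ 1797^2 = 3229209 ≡ 552
h^8 ≡ 552^2 = 304704 ≡ 1267
h^16 ≡ 1267^2 = 1605289 ≡ 784
h^32 ≡ 784^2 = 614656 ≡ 1233
h^64 ≡ 1233^2 = 1520289 ≡ 921
h^128 ≡ 921^2 = 848241 ≡ 1237
h^256 ≡ 1237^2 = 1530169 ≡ 2069
h^512 ≡ 2069^2 = 4280761 ≡ 2081
h^1024 ≡ 2081^2 = 4330561 ≡ 1672
1253 = 1024 + 128 + 64 + 32 + 4 + 1, so h^1253 ≡ 1672·1237·921·1233·552·1567 ≡ 318 (mod 2183)

318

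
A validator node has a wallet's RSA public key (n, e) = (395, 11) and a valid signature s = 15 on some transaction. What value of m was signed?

270

s^2 ≡ 15^2 = 225
s^4 ≡ 225^2 = 50625 ≡ 65
s^8 ≡ 65^2 = 4225 ≡ 275
11 = 8 + 2 + 1, so s^11 ≡ 275·225·15 ≡ 270 (mod 395)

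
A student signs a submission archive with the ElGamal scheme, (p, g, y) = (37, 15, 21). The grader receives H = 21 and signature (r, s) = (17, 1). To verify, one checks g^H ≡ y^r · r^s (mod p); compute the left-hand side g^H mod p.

15^21 mod 37 = 29

29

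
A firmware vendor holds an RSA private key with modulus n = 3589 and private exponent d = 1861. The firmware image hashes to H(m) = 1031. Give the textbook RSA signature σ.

1128

(H(m))^1861 mod 3589 = 1128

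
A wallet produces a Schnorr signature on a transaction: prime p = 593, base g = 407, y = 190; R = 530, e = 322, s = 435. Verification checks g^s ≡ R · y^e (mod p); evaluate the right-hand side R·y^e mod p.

173

190^2 = 36100 ≡ 520
190^4 ≡ 520^2 = 270400 ≡ 585
190^8 ≡ 585^2 = 342225 ≡ 64
190^16 ≡ 64^2 = 4096 ≡ 538
190^32 ≡ 538^2 = 289444 ≡ 60
190^64 ≡ 60^2 = 3600 ≡ 42
190^128 ≡ 42^2 = 1764 ≡ 578
190^256 ≡ 578^2 = 334084 ≡ 225
322 = 256 + 64 + 2, so 190^322 ≡ 225·42·520 ≡ 402 (mod 593)
R · y^e ≡ 530·402 = 213060 ≡ 173 (mod 593)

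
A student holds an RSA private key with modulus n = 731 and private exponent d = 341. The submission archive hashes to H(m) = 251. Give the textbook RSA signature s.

608

Squares mod 731: (H(m))^1≡251, (H(m))^2≡135, (H(m))^4≡681, (H(m))^8≡307, (H(m))^16≡681, (H(m))^32≡307, (H(m))^64≡681, (H(m))^128≡307, (H(m))^256≡681
341 = 256 + 64 + 16 + 4 + 1, so (H(m))^341 ≡ 681·681·681·681·251 ≡ 608 (mod 731)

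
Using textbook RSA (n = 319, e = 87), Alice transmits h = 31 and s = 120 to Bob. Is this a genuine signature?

s^2 ≡ 120^2 = 14400 ≡ 45
s^4 ≡ 45^2 = 2025 ≡ 111
s^8 ≡ 111^2 = 12321 ≡ 199
s^16 ≡ 199^2 = 39601 ≡ 45
s^32 ≡ 45^2 = 2025 ≡ 111
s^64 ≡ 111^2 = 12321 ≡ 199
87 = 64 + 16 + 4 + 2 + 1, so s^87 ≡ 199·45·111·45·120 ≡ 296 (mod 319)
The recovered value 296 does not match the digest 31.

forged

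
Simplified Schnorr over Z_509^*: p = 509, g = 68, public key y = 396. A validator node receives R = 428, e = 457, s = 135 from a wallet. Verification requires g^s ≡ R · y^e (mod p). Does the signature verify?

does not verify

g^s mod p:
68^2 = 4624 ≡ 43
68^4 ≡ 43^2 = 1849 ≡ 322
68^8 ≡ 322^2 = 103684 ≡ 357
68^16 ≡ 357^2 = 127449 ≡ 199
68^32 ≡ 199^2 = 39601 ≡ 408
68^64 ≡ 408^2 = 166464 ≡ 21
68^128 ≡ 21^2 = 441
135 = 128 + 4 + 2 + 1, so 68^135 ≡ 441·322·43·68 ≡ 152 (mod 509)
R · y^e mod p:
396^2 = 156816 ≡ 44
396^4 ≡ 44^2 = 1936 ≡ 409
396^8 ≡ 409^2 = 167281 ≡ 329
396^16 ≡ 329^2 = 108241 ≡ 333
396^32 ≡ 333^2 = 110889 ≡ 436
396^64 ≡ 436^2 = 190096 ≡ 239
396^128 ≡ 239^2 = 57121 ≡ 113
396^256 ≡ 113^2 = 12769 ≡ 44
457 = 256 + 128 + 64 + 8 + 1, so 396^457 ≡ 44·113·239·329·396 ≡ 68 (mod 509)
428·68 = 29104 ≡ 91 (mod 509)
152 ≠ 91; the check fails.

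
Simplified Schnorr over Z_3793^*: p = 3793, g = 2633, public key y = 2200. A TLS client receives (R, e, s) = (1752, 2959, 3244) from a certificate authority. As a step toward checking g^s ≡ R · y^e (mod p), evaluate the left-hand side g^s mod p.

3408

2633^2 = 6932689 ≡ 2878
2633^4 ≡ 2878^2 = 8282884 ≡ 2765
2633^8 ≡ 2765^2 = 7645225 ≡ 2330
2633^16 ≡ 2330^2 = 5428900 ≡ 1117
2633^32 ≡ 1117^2 = 1247689 ≡ 3585
2633^64 ≡ 3585^2 = 12852225 ≡ 1541
2633^128 ≡ 1541^2 = 2374681 ≡ 263
2633^256 ≡ 263^2 = 69169 ≡ 895
2633^512 ≡ 895^2 = 801025 ≡ 702
2633^1024 ≡ 702^2 = 492804 ≡ 3507
2633^2048 ≡ 3507^2 = 12299049 ≡ 2143
3244 = 2048 + 1024 + 128 + 32 + 8 + 4, so 2633^3244 ≡ 2143·3507·263·3585·2330·2765 ≡ 3408 (mod 3793)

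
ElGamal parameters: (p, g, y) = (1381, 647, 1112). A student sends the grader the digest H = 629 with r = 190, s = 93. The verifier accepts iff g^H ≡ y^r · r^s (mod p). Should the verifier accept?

Left side g^H mod p:
Squares mod 1381: 647^1≡647, 647^2≡166, 647^4≡1317, 647^8≡1334, 647^16≡828, 647^32≡608, 647^64≡937, 647^128≡1034, 647^256≡262, 647^512≡975
629 = 512 + 64 + 32 + 16 + 4 + 1, so 647^629 ≡ 975·937·608·828·1317·647 ≡ 1108 (mod 1381)
Right side y^r · r^s mod p:
Squares mod 1381: 1112^1≡1112, 1112^2≡549, 1112^4≡343, 1112^8≡264, 1112^16≡646, 1112^32≡254, 1112^64≡990, 1112^128≡971
190 = 128 + 32 + 16 + 8 + 4 + 2, so 1112^190 ≡ 971·254·646·264·343·549 ≡ 1185 (mod 1381)
Squares mod 1381: 190^1≡190, 190^2≡194, 190^4≡349, 190^8≡273, 190^16≡1336, 190^32≡644, 190^64≡436
93 = 64 + 16 + 8 + 4 + 1, so 190^93 ≡ 436·1336·273·349·190 ≡ 248 (mod 1381)
1185·248 = 293880 ≡ 1108 (mod 1381)
1108 ≡ 1108 (mod 1381), so the signature is genuine.

accept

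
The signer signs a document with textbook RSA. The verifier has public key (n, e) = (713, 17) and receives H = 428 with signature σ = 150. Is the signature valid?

invalid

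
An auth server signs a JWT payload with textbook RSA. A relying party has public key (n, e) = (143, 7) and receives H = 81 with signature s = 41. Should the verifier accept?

reject

Squares mod 143: s^1≡41, s^2≡108, s^4≡81
7 = 4 + 2 + 1, so s^7 ≡ 81·108·41 ≡ 24 (mod 143)
s^7 mod 143 = 24, but H = 81.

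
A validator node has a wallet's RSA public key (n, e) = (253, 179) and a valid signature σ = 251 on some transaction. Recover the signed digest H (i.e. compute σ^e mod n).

38

σ^2 ≡ 251^2 = 63001 ≡ 4
σ^4 ≡ 4^2 = 16
σ^8 ≡ 16^2 = 256 ≡ 3
σ^16 ≡ 3^2 = 9
σ^32 ≡ 9^2 = 81
σ^64 ≡ 81^2 = 6561 ≡ 236
σ^128 ≡ 236^2 = 55696 ≡ 36
179 = 128 + 32 + 16 + 2 + 1, so σ^179 ≡ 36·81·9·4·251 ≡ 38 (mod 253)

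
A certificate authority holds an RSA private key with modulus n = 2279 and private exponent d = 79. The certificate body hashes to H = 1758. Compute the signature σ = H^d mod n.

857

H^2 ≡ 1758^2 = 3090564 ≡ 240
H^4 ≡ 240^2 = 57600 ≡ 625
H^8 ≡ 625^2 = 390625 ≡ 916
H^16 ≡ 916^2 = 839056 ≡ 384
H^32 ≡ 384^2 = 147456 ≡ 1600
H^64 ≡ 1600^2 = 2560000 ≡ 683
79 = 64 + 8 + 4 + 2 + 1, so H^79 ≡ 683·916·625·240·1758 ≡ 857 (mod 2279)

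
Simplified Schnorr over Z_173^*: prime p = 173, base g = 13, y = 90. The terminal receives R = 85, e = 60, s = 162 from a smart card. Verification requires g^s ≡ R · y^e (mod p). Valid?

yes

g^s mod p:
13^2 = 169
13^4 ≡ 169^2 = 28561 ≡ 16
13^8 ≡ 16^2 = 256 ≡ 83
13^16 ≡ 83^2 = 6889 ≡ 142
13^32 ≡ 142^2 = 20164 ≡ 96
13^64 ≡ 96^2 = 9216 ≡ 47
13^128 ≡ 47^2 = 2209 ≡ 133
162 = 128 + 32 + 2, so 13^162 ≡ 133·96·169 ≡ 136 (mod 173)
R · y^e mod p:
90^2 = 8100 ≡ 142
90^4 ≡ 142^2 = 20164 ≡ 96
90^8 ≡ 96^2 = 9216 ≡ 47
90^16 ≡ 47^2 = 2209 ≡ 133
90^32 ≡ 133^2 = 17689 ≡ 43
60 = 32 + 16 + 8 + 4, so 90^60 ≡ 43·133·47·96 ≡ 140 (mod 173)
85·140 = 11900 ≡ 136 (mod 173)
136 ≡ 136 (mod 173); signature holds.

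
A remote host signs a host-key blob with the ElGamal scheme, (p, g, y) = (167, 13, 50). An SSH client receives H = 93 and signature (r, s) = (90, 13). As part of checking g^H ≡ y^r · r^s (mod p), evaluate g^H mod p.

13^93 mod 167 = 135

135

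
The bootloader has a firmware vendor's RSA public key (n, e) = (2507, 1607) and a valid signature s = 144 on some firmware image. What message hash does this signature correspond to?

2168

Squares mod 2507: s^1≡144, s^2≡680, s^4≡1112, s^8≡593, s^16≡669, s^32≡1315, s^64≡1902, s^128≡3, s^256≡9, s^512≡81, s^1024≡1547
1607 = 1024 + 512 + 64 + 4 + 2 + 1, so s^1607 ≡ 1547·81·1902·1112·680·144 ≡ 2168 (mod 2507)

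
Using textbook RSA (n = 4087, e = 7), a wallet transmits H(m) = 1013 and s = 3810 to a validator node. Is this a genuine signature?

s^7 mod 4087 = 2707
The recovered value 2707 does not match the digest 1013.

forged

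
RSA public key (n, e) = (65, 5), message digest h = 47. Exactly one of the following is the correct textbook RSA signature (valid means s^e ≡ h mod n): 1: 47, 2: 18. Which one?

1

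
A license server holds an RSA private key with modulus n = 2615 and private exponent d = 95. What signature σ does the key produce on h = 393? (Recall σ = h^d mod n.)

Squares mod 2615: h^1≡393, h^2≡164, h^4≡746, h^8≡2136, h^16≡1936, h^32≡801, h^64≡926
95 = 64 + 16 + 8 + 4 + 2 + 1, so h^95 ≡ 926·1936·2136·746·164·393 ≡ 2067 (mod 2615)

2067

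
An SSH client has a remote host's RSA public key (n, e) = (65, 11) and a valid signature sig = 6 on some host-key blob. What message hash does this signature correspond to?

Squares mod 65: sig^1≡6, sig^2≡36, sig^4≡61, sig^8≡16
11 = 8 + 2 + 1, so sig^11 ≡ 16·36·6 ≡ 11 (mod 65)

11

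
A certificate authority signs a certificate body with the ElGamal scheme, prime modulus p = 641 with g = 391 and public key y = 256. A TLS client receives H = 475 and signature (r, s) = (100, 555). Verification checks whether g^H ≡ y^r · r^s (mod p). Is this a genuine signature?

forged

Left side g^H mod p:
391^475 mod 641 = 625
Right side y^r · r^s mod p:
256^100 mod 641 = 640
100^555 mod 641 = 601
640·601 = 384640 ≡ 40 (mod 641)
625 ≠ 40, so verification fails.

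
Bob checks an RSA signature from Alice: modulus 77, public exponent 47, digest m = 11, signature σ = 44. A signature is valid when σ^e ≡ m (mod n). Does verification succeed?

σ^2 ≡ 44^2 = 1936 ≡ 11
σ^4 ≡ 11^2 = 121 ≡ 44
σ^8 ≡ 44^2 = 1936 ≡ 11
σ^16 ≡ 11^2 = 121 ≡ 44
σ^32 ≡ 44^2 = 1936 ≡ 11
47 = 32 + 8 + 4 + 2 + 1, so σ^47 ≡ 11·11·44·11·44 ≡ 11 (mod 77)
σ^47 mod 77 = 11 matches m.

passes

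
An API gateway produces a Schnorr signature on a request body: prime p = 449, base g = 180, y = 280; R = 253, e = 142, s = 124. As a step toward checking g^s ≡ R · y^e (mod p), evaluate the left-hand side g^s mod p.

180^2 = 32400 ≡ 72
180^4 ≡ 72^2 = 5184 ≡ 245
180^8 ≡ 245^2 = 60025 ≡ 308
180^16 ≡ 308^2 = 94864 ≡ 125
180^32 ≡ 125^2 = 15625 ≡ 359
180^64 ≡ 359^2 = 128881 ≡ 18
124 = 64 + 32 + 16 + 8 + 4, so 180^124 ≡ 18·359·125·308·245 ≡ 421 (mod 449)

421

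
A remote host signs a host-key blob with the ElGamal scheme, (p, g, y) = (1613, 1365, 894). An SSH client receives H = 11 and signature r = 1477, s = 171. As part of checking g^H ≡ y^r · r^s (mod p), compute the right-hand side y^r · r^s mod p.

262

894^2 = 799236 ≡ 801
894^4 ≡ 801^2 = 641601 ≡ 1240
894^8 ≡ 1240^2 = 1537600 ≡ 411
894^16 ≡ 411^2 = 168921 ≡ 1169
894^32 ≡ 1169^2 = 1366561 ≡ 350
894^64 ≡ 350^2 = 122500 ≡ 1525
894^128 ≡ 1525^2 = 2325625 ≡ 1292
894^256 ≡ 1292^2 = 1669264 ≡ 1422
894^512 ≡ 1422^2 = 2022084 ≡ 995
894^1024 ≡ 995^2 = 990025 ≡ 1256
1477 = 1024 + 256 + 128 + 64 + 4 + 1, so 894^1477 ≡ 1256·1422·1292·1525·1240·894 ≡ 1529 (mod 1613)
1477^2 = 2181529 ≡ 753
1477^4 ≡ 753^2 = 567009 ≡ 846
1477^8 ≡ 846^2 = 715716 ≡ 1157
1477^16 ≡ 1157^2 = 1338649 ≡ 1472
1477^32 ≡ 1472^2 = 2166784 ≡ 525
1477^64 ≡ 525^2 = 275625 ≡ 1415
1477^128 ≡ 1415^2 = 2002225 ≡ 492
171 = 128 + 32 + 8 + 2 + 1, so 1477^171 ≡ 492·525·1157·753·1477 ≡ 957 (mod 1613)
y^r · r^s ≡ 1529·957 = 1463253 ≡ 262 (mod 1613)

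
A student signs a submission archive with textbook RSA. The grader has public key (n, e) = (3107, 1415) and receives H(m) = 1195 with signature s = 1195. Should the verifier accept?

Squares mod 3107: s^1≡1195, s^2≡1912, s^4≡1912, s^8≡1912, s^16≡1912, s^32≡1912, s^64≡1912, s^128≡1912, s^256≡1912, s^512≡1912, s^1024≡1912
1415 = 1024 + 256 + 128 + 4 + 2 + 1, so s^1415 ≡ 1912·1912·1912·1912·1912·1195 ≡ 1195 (mod 3107)
Since 1195 equals the digest 1195, verification succeeds.

accept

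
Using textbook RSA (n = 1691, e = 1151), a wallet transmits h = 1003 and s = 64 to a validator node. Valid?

no

s^1151 mod 1691 = 334
334 ≠ 1003, so verification fails.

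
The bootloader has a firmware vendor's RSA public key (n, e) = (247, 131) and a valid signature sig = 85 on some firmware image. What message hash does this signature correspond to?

sig^2 ≡ 85^2 = 7225 ≡ 62
sig^4 ≡ 62^2 = 3844 ≡ 139
sig^8 ≡ 139^2 = 19321 ≡ 55
sig^16 ≡ 55^2 = 3025 ≡ 61
sig^32 ≡ 61^2 = 3721 ≡ 16
sig^64 ≡ 16^2 = 256 ≡ 9
sig^128 ≡ 9^2 = 81
131 = 128 + 2 + 1, so sig^131 ≡ 81·62·85 ≡ 54 (mod 247)

54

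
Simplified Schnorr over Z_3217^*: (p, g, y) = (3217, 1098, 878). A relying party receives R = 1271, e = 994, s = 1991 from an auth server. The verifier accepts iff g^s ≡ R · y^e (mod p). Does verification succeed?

g^s mod p:
1098^2 = 1205604 ≡ 2446
1098^4 ≡ 2446^2 = 5982916 ≡ 2513
1098^8 ≡ 2513^2 = 6315169 ≡ 198
1098^16 ≡ 198^2 = 39204 ≡ 600
1098^32 ≡ 600^2 = 360000 ≡ 2913
1098^64 ≡ 2913^2 = 8485569 ≡ 2340
1098^128 ≡ 2340^2 = 5475600 ≡ 266
1098^256 ≡ 266^2 = 70756 ≡ 3199
1098^512 ≡ 3199^2 = 10233601 ≡ 324
1098^1024 ≡ 324^2 = 104976 ≡ 2032
1991 = 1024 + 512 + 256 + 128 + 64 + 4 + 2 + 1, so 1098^1991 ≡ 2032·324·3199·266·2340·2513·2446·1098 ≡ 2738 (mod 3217)
R · y^e mod p:
878^2 = 770884 ≡ 2021
878^4 ≡ 2021^2 = 4084441 ≡ 2068
878^8 ≡ 2068^2 = 4276624 ≡ 1231
878^16 ≡ 1231^2 = 1515361 ≡ 154
878^32 ≡ 154^2 = 23716 ≡ 1197
878^64 ≡ 1197^2 = 1432809 ≡ 1244
878^128 ≡ 1244^2 = 1547536 ≡ 159
878^256 ≡ 159^2 = 25281 ≡ 2762
878^512 ≡ 2762^2 = 7628644 ≡ 1137
994 = 512 + 256 + 128 + 64 + 32 + 2, so 878^994 ≡ 1137·2762·159·1244·1197·2021 ≡ 1158 (mod 3217)
1271·1158 = 1471818 ≡ 1649 (mod 3217)
2738 ≠ 1649; the check fails.

fails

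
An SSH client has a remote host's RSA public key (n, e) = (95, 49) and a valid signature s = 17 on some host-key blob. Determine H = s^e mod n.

92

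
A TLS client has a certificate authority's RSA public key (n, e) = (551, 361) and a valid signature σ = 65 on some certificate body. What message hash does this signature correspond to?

255

σ^2 ≡ 65^2 = 4225 ≡ 368
σ^4 ≡ 368^2 = 135424 ≡ 429
σ^8 ≡ 429^2 = 184041 ≡ 7
σ^16 ≡ 7^2 = 49
σ^32 ≡ 49^2 = 2401 ≡ 197
σ^64 ≡ 197^2 = 38809 ≡ 239
σ^128 ≡ 239^2 = 57121 ≡ 368
σ^256 ≡ 368^2 = 135424 ≡ 429
361 = 256 + 64 + 32 + 8 + 1, so σ^361 ≡ 429·239·197·7·65 ≡ 255 (mod 551)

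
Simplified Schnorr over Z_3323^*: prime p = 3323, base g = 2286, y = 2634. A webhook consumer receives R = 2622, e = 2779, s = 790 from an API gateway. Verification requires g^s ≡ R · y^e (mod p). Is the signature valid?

g^s mod p:
2286^2 = 5225796 ≡ 2040
2286^4 ≡ 2040^2 = 4161600 ≡ 1204
2286^8 ≡ 1204^2 = 1449616 ≡ 788
2286^16 ≡ 788^2 = 620944 ≡ 2866
2286^32 ≡ 2866^2 = 8213956 ≡ 2823
2286^64 ≡ 2823^2 = 7969329 ≡ 775
2286^128 ≡ 775^2 = 600625 ≡ 2485
2286^256 ≡ 2485^2 = 6175225 ≡ 1091
2286^512 ≡ 1091^2 = 1190281 ≡ 647
790 = 512 + 256 + 16 + 4 + 2, so 2286^790 ≡ 647·1091·2866·1204·2040 ≡ 2516 (mod 3323)
R · y^e mod p:
2634^2 = 6937956 ≡ 2855
2634^4 ≡ 2855^2 = 8151025 ≡ 3029
2634^8 ≡ 3029^2 = 9174841 ≡ 38
2634^16 ≡ 38^2 = 1444
2634^32 ≡ 1444^2 = 2085136 ≡ 1615
2634^64 ≡ 1615^2 = 2608225 ≡ 2993
2634^128 ≡ 2993^2 = 8958049 ≡ 2564
2634^256 ≡ 2564^2 = 6574096 ≡ 1202
2634^512 ≡ 1202^2 = 1444804 ≡ 2622
2634^1024 ≡ 2622^2 = 6874884 ≡ 2920
2634^2048 ≡ 2920^2 = 8526400 ≡ 2905
2779 = 2048 + 512 + 128 + 64 + 16 + 8 + 2 + 1, so 2634^2779 ≡ 2905·2622·2564·2993·1444·38·2855·2634 ≡ 2414 (mod 3323)
2622·2414 = 6329508 ≡ 2516 (mod 3323)
2516 ≡ 2516 (mod 3323); signature holds.

valid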